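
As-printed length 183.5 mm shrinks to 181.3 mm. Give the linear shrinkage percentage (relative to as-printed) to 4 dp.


Shrinkage = ((183.5-181.3)/183.5)*100 = 1.1989 %


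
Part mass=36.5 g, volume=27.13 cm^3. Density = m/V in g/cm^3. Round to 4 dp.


rho = 36.5 / 27.13 = 1.3454 g/cm^3


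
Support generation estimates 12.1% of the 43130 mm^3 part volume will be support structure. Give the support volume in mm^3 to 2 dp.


V_support = 43130 * 0.121 = 5218.73 mm^3


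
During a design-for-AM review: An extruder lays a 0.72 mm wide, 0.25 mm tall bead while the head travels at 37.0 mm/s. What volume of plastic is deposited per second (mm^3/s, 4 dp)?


Rate = 0.72 * 0.25 * 37.0 = 6.66 mm^3/s


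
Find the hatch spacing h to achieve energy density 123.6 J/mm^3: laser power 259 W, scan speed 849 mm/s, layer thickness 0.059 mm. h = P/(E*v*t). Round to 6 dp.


h = 259 / (123.6*849*0.059) = 0.041833 mm


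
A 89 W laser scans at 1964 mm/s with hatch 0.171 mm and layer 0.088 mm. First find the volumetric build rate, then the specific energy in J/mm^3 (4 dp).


Build rate = 1964 * 0.171 * 0.088 = 29.554272 mm^3/s
SE = 89 / 29.554272 = 3.0114 J/mm^3


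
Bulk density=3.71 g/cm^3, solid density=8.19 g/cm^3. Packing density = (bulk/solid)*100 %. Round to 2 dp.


Packing = (3.71/8.19)*100 = 45.3 %


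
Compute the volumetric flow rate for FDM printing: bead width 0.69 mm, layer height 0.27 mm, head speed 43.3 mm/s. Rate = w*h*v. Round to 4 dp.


Rate = 0.69 * 0.27 * 43.3 = 8.0668 mm^3/s


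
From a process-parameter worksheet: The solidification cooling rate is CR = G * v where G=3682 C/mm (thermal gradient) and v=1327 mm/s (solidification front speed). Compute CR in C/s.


CR = 3682 * 1327 = 4886014 C/s


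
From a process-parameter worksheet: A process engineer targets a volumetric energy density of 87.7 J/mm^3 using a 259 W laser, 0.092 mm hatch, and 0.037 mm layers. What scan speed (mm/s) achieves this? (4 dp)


v = 259 / (87.7*0.092*0.037) = 867.5822 mm/s


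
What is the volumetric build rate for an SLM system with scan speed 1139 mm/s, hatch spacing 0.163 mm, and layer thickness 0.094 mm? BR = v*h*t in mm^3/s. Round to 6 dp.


Rate = 1139 * 0.163 * 0.094 = 17.451758 mm^3/s


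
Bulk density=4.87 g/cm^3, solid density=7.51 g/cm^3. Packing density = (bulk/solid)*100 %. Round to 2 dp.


Packing = (4.87/7.51)*100 = 64.85 %


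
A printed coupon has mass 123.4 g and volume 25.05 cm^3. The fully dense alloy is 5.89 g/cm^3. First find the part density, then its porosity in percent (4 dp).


rho_part = 123.4 / 25.05 = 4.9261477 g/cm^3
Porosity = (1 - 4.9261477/5.89)*100 = 16.3642 %


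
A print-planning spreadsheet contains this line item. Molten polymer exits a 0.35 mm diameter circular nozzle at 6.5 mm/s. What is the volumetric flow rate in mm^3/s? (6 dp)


A = pi*(0.35/2)^2 = 0.09621128 mm^2
Q = 0.09621128 * 6.5 = 0.625373 mm^3/s


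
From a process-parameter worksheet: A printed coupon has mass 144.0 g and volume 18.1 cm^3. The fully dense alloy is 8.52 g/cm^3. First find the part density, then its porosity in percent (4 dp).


rho_part = 144.0 / 18.1 = 7.9558011 g/cm^3
Porosity = (1 - 7.9558011/8.52)*100 = 6.6221 %


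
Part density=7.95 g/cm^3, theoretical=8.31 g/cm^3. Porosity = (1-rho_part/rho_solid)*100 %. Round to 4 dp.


Porosity = (1-7.95/8.31)*100 = 4.3321 %


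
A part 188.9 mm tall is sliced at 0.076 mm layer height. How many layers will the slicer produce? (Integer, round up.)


Layers = ceil(188.9/0.076) = 2486


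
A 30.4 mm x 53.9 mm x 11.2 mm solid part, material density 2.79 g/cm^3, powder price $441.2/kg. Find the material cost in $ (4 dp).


V = 30.4 * 53.9 * 11.2 = 18351.872 mm^3 = 18.351872 cm^3
Mass = 18.351872 * 2.79 / 1000 = 0.05120172 kg
Cost = 0.05120172 * 441.2 = 22.5902 $


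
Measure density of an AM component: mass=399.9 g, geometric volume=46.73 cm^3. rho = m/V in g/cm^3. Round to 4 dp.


rho = 399.9 / 46.73 = 8.5577 g/cm^3


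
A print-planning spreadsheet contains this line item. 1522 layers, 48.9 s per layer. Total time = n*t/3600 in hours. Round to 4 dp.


t = 1522 * 48.9 / 3600 = 20.6738 hrs


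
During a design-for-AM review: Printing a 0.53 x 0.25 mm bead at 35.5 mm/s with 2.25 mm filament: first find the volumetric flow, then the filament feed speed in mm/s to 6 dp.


Q = 0.53 * 0.25 * 35.5 = 4.70375 mm^3/s
A_fil = pi*(2.25/2)^2 = 3.9760782 mm^2
v_feed = 4.70375 / 3.9760782 = 1.183012 mm/s


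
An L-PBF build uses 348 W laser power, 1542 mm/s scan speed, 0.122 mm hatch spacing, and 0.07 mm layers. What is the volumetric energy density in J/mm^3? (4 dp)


E = 348 / (1542*0.122*0.07) = 26.4263 J/mm^3


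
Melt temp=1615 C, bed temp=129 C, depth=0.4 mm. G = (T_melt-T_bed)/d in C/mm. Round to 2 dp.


G = (1615-129)/0.4 = 3715.0 C/mm


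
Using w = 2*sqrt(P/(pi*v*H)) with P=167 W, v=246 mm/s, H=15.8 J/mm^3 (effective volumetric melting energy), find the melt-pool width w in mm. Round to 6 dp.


w = 2*sqrt(167/(pi*246*15.8)) = 0.233893 mm


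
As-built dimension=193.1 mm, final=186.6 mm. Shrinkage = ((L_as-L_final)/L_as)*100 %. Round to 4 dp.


Shrinkage = ((193.1-186.6)/193.1)*100 = 3.3661 %


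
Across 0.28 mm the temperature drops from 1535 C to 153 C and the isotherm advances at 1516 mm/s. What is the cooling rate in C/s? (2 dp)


G = (1535-153)/0.28 = 4935.71428571 C/mm
CR = 4935.71428571 * 1516 = 7482542.86 C/s


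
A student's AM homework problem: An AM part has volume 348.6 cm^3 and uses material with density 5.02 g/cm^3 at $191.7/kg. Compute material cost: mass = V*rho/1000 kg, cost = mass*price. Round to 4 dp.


Mass = 348.6*5.02/1000 = 1.749972 kg
Cost = 1.749972 * 191.7 = 335.4696 $


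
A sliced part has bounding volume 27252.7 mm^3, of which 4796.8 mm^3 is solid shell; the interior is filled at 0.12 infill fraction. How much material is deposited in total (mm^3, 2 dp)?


V_infill = (27252.7 - 4796.8) * 0.12 = 2694.71
V_total = 4796.8 + 2694.71 = 7491.51 mm^3


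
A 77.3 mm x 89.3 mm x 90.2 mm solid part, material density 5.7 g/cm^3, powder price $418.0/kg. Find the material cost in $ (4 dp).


V = 77.3 * 89.3 * 90.2 = 622640.678 mm^3 = 622.640678 cm^3
Mass = 622.640678 * 5.7 / 1000 = 3.54905186 kg
Cost = 3.54905186 * 418.0 = 1483.5037 $


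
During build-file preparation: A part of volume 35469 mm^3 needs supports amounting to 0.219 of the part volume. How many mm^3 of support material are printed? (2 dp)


V_support = 35469 * 0.219 = 7767.71 mm^3


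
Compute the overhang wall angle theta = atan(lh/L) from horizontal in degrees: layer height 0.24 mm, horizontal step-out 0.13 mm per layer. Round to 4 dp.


angle = atan(0.24/0.13) = 61.5571 degrees


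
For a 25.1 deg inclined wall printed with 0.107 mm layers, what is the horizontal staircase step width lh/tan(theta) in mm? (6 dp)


step = 0.107 / tan(25.1) = 0.228421 mm


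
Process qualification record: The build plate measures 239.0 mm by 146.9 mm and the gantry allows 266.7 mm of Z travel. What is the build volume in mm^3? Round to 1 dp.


V = 239.0 * 146.9 * 266.7 = 9363597.0 mm^3


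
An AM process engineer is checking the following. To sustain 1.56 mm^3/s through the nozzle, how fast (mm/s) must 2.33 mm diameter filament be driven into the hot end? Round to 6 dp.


A = pi*(2.33/2)^2 = 4.263848
v = 1.56 / 4.263848 = 0.365867 mm/s


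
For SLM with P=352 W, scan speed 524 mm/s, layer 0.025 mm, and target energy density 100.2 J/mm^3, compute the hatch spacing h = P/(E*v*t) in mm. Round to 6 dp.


h = 352 / (100.2*524*0.025) = 0.268166 mm


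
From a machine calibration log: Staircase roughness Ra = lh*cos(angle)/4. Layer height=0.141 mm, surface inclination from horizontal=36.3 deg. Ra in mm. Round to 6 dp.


Ra = 0.141 * cos(36.3) / 4 = 0.028409 mm


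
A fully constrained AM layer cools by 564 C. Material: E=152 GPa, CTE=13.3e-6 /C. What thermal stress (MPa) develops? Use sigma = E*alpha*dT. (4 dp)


sigma = 152*1000 * 13.3e-6 * 564 = 1140.1824 MPa


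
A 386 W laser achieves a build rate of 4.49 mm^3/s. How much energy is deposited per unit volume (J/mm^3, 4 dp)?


SE = 386 / 4.49 = 85.9688 J/mm^3


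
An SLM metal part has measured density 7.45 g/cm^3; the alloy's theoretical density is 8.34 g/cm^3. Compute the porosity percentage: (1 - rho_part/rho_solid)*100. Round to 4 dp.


Porosity = (1-7.45/8.34)*100 = 10.6715 %


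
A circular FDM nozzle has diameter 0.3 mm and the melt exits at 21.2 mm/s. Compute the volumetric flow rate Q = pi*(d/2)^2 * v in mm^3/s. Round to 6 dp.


A = pi*(0.3/2)^2 = 0.07068583 mm^2
Q = 0.07068583 * 21.2 = 1.49854 mm^3/s


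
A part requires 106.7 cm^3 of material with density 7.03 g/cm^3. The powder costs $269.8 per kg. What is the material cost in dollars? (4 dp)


Mass = 106.7*7.03/1000 = 0.750101 kg
Cost = 0.750101 * 269.8 = 202.3772 $


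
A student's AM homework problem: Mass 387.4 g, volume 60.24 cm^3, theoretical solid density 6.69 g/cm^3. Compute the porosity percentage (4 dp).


rho_part = 387.4 / 60.24 = 6.4309429 g/cm^3
Porosity = (1 - 6.4309429/6.69)*100 = 3.8723 %


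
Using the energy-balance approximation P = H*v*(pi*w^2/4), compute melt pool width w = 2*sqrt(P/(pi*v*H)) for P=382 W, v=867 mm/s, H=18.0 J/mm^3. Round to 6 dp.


w = 2*sqrt(382/(pi*867*18.0)) = 0.176539 mm


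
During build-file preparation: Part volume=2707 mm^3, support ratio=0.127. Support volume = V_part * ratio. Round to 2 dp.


V_support = 2707 * 0.127 = 343.79 mm^3


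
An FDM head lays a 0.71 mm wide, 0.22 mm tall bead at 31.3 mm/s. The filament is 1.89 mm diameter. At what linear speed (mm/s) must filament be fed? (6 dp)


Q = 0.71 * 0.22 * 31.3 = 4.88906 mm^3/s
A_fil = pi*(1.89/2)^2 = 2.80552078 mm^2
v_feed = 4.88906 / 2.80552078 = 1.742657 mm/s


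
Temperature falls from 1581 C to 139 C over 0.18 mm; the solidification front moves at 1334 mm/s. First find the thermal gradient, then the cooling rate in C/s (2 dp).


G = (1581-139)/0.18 = 8011.11111111 C/mm
CR = 8011.11111111 * 1334 = 10686822.22 C/s


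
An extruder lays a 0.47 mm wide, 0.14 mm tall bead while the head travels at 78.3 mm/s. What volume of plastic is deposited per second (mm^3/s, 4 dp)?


Rate = 0.47 * 0.14 * 78.3 = 5.1521 mm^3/s


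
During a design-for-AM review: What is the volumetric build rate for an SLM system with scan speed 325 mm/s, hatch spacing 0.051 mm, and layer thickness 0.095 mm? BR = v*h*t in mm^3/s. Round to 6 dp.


Rate = 325 * 0.051 * 0.095 = 1.574625 mm^3/s


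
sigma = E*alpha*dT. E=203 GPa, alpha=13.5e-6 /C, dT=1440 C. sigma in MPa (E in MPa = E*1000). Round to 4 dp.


sigma = 203*1000 * 13.5e-6 * 1440 = 3946.32 MPa


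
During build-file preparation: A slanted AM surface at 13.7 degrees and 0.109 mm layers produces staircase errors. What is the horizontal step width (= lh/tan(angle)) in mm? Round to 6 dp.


step = 0.109 / tan(13.7) = 0.447136 mm


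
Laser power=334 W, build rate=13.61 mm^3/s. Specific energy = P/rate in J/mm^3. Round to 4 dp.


SE = 334 / 13.61 = 24.5408 J/mm^3


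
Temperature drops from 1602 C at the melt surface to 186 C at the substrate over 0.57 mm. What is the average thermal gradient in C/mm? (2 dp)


G = (1602-186)/0.57 = 2484.21 C/mm


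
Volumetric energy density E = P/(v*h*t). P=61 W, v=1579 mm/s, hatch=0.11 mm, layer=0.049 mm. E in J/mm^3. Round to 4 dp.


E = 61 / (1579*0.11*0.049) = 7.1674 J/mm^3


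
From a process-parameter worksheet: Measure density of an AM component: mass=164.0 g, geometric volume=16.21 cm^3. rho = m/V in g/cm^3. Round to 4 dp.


rho = 164.0 / 16.21 = 10.1172 g/cm^3


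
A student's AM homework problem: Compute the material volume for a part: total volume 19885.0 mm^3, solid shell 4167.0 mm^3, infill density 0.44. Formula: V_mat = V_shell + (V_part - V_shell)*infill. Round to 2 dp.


V_infill = (19885.0 - 4167.0) * 0.44 = 6915.92
V_total = 4167.0 + 6915.92 = 11082.92 mm^3


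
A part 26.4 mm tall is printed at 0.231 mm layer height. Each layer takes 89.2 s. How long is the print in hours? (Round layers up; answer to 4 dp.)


Layers = ceil(26.4/0.231) = 115
t = 115 * 89.2 / 3600 = 2.8494 hrs


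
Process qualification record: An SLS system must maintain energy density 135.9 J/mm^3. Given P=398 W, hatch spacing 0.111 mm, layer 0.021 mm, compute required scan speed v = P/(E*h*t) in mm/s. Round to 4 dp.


v = 398 / (135.9*0.111*0.021) = 1256.3809 mm/s


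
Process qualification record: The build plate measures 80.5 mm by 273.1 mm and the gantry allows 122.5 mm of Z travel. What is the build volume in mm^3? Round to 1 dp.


V = 80.5 * 273.1 * 122.5 = 2693107.4 mm^3


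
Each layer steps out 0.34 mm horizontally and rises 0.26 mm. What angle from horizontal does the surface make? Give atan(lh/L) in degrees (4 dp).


angle = atan(0.26/0.34) = 37.4054 degrees


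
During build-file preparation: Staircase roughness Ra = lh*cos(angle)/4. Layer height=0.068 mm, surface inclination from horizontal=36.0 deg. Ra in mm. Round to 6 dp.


Ra = 0.068 * cos(36.0) / 4 = 0.013753 mm


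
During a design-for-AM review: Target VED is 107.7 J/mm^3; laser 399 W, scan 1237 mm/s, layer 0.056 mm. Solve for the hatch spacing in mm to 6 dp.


h = 399 / (107.7*1237*0.056) = 0.053481 mm


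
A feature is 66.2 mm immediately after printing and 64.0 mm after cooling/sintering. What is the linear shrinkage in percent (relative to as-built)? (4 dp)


Shrinkage = ((66.2-64.0)/66.2)*100 = 3.3233 %


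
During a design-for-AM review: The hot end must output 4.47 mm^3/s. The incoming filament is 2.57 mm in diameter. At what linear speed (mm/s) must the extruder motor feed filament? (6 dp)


A = pi*(2.57/2)^2 = 5.187476
v = 4.47 / 5.187476 = 0.861691 mm/s


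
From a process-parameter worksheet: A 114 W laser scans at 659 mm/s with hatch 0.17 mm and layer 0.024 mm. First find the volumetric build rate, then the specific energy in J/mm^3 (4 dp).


Build rate = 659 * 0.17 * 0.024 = 2.68872 mm^3/s
SE = 114 / 2.68872 = 42.3994 J/mm^3


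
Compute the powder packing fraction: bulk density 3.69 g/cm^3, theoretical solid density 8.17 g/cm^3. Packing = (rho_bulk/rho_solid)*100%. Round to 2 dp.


Packing = (3.69/8.17)*100 = 45.17 %


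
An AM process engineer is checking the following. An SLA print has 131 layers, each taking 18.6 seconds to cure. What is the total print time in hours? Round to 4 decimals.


t = 131 * 18.6 / 3600 = 0.6768 hrs


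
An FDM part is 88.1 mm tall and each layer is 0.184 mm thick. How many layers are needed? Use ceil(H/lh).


Layers = ceil(88.1/0.184) = 479


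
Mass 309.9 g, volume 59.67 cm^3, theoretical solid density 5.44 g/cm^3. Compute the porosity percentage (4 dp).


rho_part = 309.9 / 59.67 = 5.19356461 g/cm^3
Porosity = (1 - 5.19356461/5.44)*100 = 4.5301 %


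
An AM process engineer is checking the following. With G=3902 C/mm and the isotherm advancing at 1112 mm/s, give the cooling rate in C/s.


CR = 3902 * 1112 = 4339024 C/s


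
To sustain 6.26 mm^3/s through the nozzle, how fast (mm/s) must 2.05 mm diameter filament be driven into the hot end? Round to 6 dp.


A = pi*(2.05/2)^2 = 3.300636
v = 6.26 / 3.300636 = 1.896604 mm/s


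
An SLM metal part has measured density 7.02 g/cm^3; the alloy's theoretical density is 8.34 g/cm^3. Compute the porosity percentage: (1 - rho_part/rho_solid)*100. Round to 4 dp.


Porosity = (1-7.02/8.34)*100 = 15.8273 %


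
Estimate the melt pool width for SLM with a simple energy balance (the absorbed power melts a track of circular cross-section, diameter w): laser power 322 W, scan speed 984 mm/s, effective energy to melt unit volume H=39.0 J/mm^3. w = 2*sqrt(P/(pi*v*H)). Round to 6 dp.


w = 2*sqrt(322/(pi*984*39.0)) = 0.10336 mm


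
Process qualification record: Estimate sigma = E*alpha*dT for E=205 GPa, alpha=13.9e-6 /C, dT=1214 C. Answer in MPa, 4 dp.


sigma = 205*1000 * 13.9e-6 * 1214 = 3459.293 MPa


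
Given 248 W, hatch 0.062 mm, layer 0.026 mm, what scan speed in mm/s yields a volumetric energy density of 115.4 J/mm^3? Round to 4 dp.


v = 248 / (115.4*0.062*0.026) = 1333.1556 mm/s


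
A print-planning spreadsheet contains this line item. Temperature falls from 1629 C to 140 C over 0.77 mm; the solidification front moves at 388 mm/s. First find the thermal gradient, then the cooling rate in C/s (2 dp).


G = (1629-140)/0.77 = 1933.76623377 C/mm
CR = 1933.76623377 * 388 = 750301.3 C/s


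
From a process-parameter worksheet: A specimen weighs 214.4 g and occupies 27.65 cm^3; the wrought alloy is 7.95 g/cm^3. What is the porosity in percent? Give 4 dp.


rho_part = 214.4 / 27.65 = 7.75406872 g/cm^3
Porosity = (1 - 7.75406872/7.95)*100 = 2.4645 %


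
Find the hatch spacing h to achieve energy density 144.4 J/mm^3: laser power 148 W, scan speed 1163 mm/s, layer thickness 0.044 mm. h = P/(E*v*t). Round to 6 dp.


h = 148 / (144.4*1163*0.044) = 0.020029 mm


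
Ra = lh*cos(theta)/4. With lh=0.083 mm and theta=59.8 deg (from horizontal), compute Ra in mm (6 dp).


Ra = 0.083 * cos(59.8) / 4 = 0.010438 mm


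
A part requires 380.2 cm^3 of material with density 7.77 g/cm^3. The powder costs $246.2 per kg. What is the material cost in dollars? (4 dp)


Mass = 380.2*7.77/1000 = 2.954154 kg
Cost = 2.954154 * 246.2 = 727.3127 $


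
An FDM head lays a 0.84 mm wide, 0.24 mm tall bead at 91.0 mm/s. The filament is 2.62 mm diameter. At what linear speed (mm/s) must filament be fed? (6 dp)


Q = 0.84 * 0.24 * 91.0 = 18.3456 mm^3/s
A_fil = pi*(2.62/2)^2 = 5.39128715 mm^2
v_feed = 18.3456 / 5.39128715 = 3.402824 mm/s


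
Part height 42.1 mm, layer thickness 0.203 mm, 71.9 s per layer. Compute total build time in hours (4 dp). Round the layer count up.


Layers = ceil(42.1/0.203) = 208
t = 208 * 71.9 / 3600 = 4.1542 hrs


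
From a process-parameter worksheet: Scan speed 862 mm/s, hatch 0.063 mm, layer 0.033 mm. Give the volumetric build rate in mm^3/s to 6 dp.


Rate = 862 * 0.063 * 0.033 = 1.792098 mm^3/s


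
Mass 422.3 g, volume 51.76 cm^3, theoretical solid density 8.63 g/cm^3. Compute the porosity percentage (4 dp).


rho_part = 422.3 / 51.76 = 8.15880989 g/cm^3
Porosity = (1 - 8.15880989/8.63)*100 = 5.4599 %


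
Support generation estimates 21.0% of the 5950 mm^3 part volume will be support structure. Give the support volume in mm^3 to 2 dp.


V_support = 5950 * 0.21 = 1249.5 mm^3


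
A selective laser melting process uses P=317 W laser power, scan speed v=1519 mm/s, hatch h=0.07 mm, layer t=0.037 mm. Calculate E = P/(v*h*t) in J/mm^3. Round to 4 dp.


E = 317 / (1519*0.07*0.037) = 80.5753 J/mm^3


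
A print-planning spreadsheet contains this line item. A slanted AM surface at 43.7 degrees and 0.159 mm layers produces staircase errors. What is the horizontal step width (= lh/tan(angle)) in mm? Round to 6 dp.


step = 0.159 / tan(43.7) = 0.166384 mm


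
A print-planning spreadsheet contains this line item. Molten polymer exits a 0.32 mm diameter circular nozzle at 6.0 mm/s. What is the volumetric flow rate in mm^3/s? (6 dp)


A = pi*(0.32/2)^2 = 0.08042477 mm^2
Q = 0.08042477 * 6.0 = 0.482549 mm^3/s


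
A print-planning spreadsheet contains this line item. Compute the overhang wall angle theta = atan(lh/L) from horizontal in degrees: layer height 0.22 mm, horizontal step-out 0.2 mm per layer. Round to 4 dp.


angle = atan(0.22/0.2) = 47.7263 degrees


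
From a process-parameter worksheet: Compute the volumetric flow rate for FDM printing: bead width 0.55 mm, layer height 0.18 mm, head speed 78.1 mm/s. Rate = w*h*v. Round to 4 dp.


Rate = 0.55 * 0.18 * 78.1 = 7.7319 mm^3/s


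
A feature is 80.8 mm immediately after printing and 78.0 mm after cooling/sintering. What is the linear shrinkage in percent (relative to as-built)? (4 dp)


Shrinkage = ((80.8-78.0)/80.8)*100 = 3.4653 %


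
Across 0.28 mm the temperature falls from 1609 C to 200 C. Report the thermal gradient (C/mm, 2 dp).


G = (1609-200)/0.28 = 5032.14 C/mm


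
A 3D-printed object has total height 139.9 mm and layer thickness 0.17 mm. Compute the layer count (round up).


Layers = ceil(139.9/0.17) = 823


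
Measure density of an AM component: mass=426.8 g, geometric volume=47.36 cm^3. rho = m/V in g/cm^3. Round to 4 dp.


rho = 426.8 / 47.36 = 9.0118 g/cm^3


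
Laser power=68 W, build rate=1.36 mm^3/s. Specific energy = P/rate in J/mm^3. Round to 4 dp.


SE = 68 / 1.36 = 50.0 J/mm^3


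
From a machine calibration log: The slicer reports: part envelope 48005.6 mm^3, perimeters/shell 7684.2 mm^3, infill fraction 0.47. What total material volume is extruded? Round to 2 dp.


V_infill = (48005.6 - 7684.2) * 0.47 = 18951.06
V_total = 7684.2 + 18951.06 = 26635.26 mm^3


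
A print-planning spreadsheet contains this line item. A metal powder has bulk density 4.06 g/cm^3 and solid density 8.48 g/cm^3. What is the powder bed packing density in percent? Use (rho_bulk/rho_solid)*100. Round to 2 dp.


Packing = (4.06/8.48)*100 = 47.88 %


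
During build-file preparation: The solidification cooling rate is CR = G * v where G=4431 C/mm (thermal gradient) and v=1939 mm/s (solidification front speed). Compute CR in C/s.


CR = 4431 * 1939 = 8591709 C/s


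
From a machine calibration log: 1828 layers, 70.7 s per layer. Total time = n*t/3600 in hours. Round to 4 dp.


t = 1828 * 70.7 / 3600 = 35.8999 hrs


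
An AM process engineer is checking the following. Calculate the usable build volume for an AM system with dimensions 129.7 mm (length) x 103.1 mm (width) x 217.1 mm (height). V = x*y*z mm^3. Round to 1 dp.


V = 129.7 * 103.1 * 217.1 = 2903076.4 mm^3


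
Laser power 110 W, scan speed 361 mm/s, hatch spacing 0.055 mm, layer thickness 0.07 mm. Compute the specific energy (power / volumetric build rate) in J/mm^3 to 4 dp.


Build rate = 361 * 0.055 * 0.07 = 1.38985 mm^3/s
SE = 110 / 1.38985 = 79.1452 J/mm^3


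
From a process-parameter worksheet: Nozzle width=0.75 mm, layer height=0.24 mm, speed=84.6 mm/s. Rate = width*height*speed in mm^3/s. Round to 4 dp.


Rate = 0.75 * 0.24 * 84.6 = 15.228 mm^3/s


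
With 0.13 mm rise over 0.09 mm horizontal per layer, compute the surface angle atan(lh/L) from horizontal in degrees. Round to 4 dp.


angle = atan(0.13/0.09) = 55.3048 degrees


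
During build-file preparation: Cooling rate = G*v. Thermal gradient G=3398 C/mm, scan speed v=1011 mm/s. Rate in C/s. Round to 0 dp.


CR = 3398 * 1011 = 3435378 C/s


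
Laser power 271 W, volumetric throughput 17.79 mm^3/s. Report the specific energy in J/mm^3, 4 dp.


SE = 271 / 17.79 = 15.2333 J/mm^3


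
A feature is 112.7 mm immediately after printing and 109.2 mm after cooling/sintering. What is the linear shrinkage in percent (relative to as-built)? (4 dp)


Shrinkage = ((112.7-109.2)/112.7)*100 = 3.1056 %


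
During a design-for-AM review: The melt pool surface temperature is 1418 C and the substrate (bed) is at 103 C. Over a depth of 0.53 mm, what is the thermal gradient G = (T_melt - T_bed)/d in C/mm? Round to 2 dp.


G = (1418-103)/0.53 = 2481.13 C/mm


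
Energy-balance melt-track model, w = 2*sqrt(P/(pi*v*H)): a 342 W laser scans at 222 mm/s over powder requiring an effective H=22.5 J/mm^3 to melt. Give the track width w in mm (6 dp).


w = 2*sqrt(342/(pi*222*22.5)) = 0.295257 mm


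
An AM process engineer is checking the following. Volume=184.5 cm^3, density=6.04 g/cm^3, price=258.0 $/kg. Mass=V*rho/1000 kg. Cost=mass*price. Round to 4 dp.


Mass = 184.5*6.04/1000 = 1.11438 kg
Cost = 1.11438 * 258.0 = 287.51 $


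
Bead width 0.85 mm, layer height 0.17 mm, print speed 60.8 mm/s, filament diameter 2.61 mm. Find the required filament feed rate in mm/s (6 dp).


Q = 0.85 * 0.17 * 60.8 = 8.7856 mm^3/s
A_fil = pi*(2.61/2)^2 = 5.35021083 mm^2
v_feed = 8.7856 / 5.35021083 = 1.642104 mm/s


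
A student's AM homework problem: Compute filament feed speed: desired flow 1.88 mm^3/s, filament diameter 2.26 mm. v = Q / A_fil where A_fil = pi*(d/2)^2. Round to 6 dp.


A = pi*(2.26/2)^2 = 4.0115
v = 1.88 / 4.0115 = 0.468653 mm/s


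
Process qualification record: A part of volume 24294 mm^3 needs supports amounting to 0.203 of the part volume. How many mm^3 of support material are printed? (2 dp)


V_support = 24294 * 0.203 = 4931.68 mm^3


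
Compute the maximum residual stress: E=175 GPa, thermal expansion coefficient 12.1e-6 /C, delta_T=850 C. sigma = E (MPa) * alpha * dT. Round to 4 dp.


sigma = 175*1000 * 12.1e-6 * 850 = 1799.875 MPa


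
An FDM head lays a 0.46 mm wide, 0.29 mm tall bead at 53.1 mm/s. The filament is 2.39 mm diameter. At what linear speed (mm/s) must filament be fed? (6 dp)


Q = 0.46 * 0.29 * 53.1 = 7.08354 mm^3/s
A_fil = pi*(2.39/2)^2 = 4.48627285 mm^2
v_feed = 7.08354 / 4.48627285 = 1.578937 mm/s


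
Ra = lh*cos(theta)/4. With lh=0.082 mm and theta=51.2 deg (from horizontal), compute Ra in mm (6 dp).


Ra = 0.082 * cos(51.2) / 4 = 0.012845 mm


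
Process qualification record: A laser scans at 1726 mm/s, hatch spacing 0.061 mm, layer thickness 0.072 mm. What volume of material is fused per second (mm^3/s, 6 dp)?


Rate = 1726 * 0.061 * 0.072 = 7.580592 mm^3/s


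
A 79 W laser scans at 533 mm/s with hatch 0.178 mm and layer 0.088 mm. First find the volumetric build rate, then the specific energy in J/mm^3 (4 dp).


Build rate = 533 * 0.178 * 0.088 = 8.348912 mm^3/s
SE = 79 / 8.348912 = 9.4623 J/mm^3


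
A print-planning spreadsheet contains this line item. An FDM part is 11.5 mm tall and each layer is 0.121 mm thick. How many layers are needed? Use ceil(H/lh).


Layers = ceil(11.5/0.121) = 96


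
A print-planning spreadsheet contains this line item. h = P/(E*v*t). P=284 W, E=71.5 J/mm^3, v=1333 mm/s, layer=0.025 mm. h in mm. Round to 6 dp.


h = 284 / (71.5*1333*0.025) = 0.119191 mm


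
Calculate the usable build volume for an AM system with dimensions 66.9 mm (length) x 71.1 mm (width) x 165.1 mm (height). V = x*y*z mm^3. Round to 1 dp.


V = 66.9 * 71.1 * 165.1 = 785313.0 mm^3


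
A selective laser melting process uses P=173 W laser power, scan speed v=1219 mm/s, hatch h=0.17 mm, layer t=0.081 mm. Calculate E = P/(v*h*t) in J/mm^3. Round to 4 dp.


E = 173 / (1219*0.17*0.081) = 10.3064 J/mm^3


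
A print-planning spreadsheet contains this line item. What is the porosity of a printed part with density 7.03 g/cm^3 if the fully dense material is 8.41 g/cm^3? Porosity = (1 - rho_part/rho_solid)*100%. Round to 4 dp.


Porosity = (1-7.03/8.41)*100 = 16.409 %


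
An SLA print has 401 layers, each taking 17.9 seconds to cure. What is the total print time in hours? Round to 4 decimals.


t = 401 * 17.9 / 3600 = 1.9939 hrs


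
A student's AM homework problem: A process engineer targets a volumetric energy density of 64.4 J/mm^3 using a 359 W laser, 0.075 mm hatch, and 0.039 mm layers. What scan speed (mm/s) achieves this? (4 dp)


v = 359 / (64.4*0.075*0.039) = 1905.8236 mm/s


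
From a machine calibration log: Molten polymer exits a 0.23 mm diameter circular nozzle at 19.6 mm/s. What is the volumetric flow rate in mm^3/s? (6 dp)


A = pi*(0.23/2)^2 = 0.04154756 mm^2
Q = 0.04154756 * 19.6 = 0.814332 mm^3/s


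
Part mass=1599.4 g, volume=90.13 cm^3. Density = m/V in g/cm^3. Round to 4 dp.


rho = 1599.4 / 90.13 = 17.7455 g/cm^3


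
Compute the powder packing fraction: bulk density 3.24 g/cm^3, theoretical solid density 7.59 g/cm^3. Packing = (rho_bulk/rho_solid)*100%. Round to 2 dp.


Packing = (3.24/7.59)*100 = 42.69 %


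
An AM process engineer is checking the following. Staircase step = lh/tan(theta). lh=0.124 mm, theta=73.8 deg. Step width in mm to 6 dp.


step = 0.124 / tan(73.8) = 0.036025 mm


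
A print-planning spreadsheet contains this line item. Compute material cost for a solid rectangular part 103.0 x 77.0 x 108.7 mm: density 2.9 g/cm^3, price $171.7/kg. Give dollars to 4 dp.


V = 103.0 * 77.0 * 108.7 = 862099.7 mm^3 = 862.0997 cm^3
Mass = 862.0997 * 2.9 / 1000 = 2.50008913 kg
Cost = 2.50008913 * 171.7 = 429.2653 $


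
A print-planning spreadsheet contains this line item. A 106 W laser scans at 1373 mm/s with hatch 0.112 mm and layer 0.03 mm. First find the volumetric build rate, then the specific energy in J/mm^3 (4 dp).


Build rate = 1373 * 0.112 * 0.03 = 4.61328 mm^3/s
SE = 106 / 4.61328 = 22.9771 J/mm^3


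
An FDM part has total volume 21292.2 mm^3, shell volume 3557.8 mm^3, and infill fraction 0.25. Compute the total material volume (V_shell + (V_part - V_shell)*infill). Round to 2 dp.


V_infill = (21292.2 - 3557.8) * 0.25 = 4433.6
V_total = 3557.8 + 4433.6 = 7991.4 mm^3


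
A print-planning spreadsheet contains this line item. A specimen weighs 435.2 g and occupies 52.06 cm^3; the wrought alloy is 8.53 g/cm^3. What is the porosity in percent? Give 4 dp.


rho_part = 435.2 / 52.06 = 8.35958509 g/cm^3
Porosity = (1 - 8.35958509/8.53)*100 = 1.9978 %


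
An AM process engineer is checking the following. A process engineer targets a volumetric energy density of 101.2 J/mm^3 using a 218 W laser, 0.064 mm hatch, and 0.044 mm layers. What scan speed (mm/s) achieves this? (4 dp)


v = 218 / (101.2*0.064*0.044) = 764.9681 mm/s


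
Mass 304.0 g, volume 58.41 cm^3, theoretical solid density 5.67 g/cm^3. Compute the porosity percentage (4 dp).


rho_part = 304.0 / 58.41 = 5.20458826 g/cm^3
Porosity = (1 - 5.20458826/5.67)*100 = 8.2083 %


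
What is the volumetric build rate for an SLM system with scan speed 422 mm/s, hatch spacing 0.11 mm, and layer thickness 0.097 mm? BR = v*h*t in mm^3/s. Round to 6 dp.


Rate = 422 * 0.11 * 0.097 = 4.50274 mm^3/s


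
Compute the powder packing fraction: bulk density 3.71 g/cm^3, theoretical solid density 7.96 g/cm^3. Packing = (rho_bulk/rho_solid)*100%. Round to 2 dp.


Packing = (3.71/7.96)*100 = 46.61 %


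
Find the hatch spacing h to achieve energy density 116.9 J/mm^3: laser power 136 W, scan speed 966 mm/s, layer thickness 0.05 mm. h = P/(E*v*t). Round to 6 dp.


h = 136 / (116.9*966*0.05) = 0.024087 mm


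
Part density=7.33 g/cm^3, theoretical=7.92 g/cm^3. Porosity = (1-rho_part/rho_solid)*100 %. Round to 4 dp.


Porosity = (1-7.33/7.92)*100 = 7.4495 %


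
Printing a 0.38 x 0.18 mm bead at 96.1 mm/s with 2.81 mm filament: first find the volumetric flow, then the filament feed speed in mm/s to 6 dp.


Q = 0.38 * 0.18 * 96.1 = 6.57324 mm^3/s
A_fil = pi*(2.81/2)^2 = 6.20158244 mm^2
v_feed = 6.57324 / 6.20158244 = 1.059929 mm/s


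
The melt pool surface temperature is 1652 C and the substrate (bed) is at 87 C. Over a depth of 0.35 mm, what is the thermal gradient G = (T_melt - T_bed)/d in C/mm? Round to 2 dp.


G = (1652-87)/0.35 = 4471.43 C/mm


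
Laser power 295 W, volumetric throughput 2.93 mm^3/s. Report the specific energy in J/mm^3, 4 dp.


SE = 295 / 2.93 = 100.6826 J/mm^3


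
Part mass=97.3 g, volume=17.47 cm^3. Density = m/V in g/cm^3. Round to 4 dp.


rho = 97.3 / 17.47 = 5.5695 g/cm^3


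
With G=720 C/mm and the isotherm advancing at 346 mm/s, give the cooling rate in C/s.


CR = 720 * 346 = 249120 C/s


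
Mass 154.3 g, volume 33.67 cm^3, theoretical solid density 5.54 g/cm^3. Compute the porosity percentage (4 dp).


rho_part = 154.3 / 33.67 = 4.58271458 g/cm^3
Porosity = (1 - 4.58271458/5.54)*100 = 17.2795 %


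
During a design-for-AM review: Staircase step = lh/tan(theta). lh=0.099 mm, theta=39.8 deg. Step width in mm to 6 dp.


step = 0.099 / tan(39.8) = 0.118823 mm


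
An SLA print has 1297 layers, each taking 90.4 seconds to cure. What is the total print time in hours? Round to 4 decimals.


t = 1297 * 90.4 / 3600 = 32.5691 hrs


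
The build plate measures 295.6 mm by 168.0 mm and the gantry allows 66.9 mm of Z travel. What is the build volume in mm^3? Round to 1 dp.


V = 295.6 * 168.0 * 66.9 = 3322307.5 mm^3


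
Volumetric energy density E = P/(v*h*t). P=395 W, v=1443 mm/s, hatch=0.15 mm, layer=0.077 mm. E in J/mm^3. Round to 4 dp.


E = 395 / (1443*0.15*0.077) = 23.7 J/mm^3


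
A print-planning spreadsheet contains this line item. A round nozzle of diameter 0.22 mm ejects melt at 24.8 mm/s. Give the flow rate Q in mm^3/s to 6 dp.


A = pi*(0.22/2)^2 = 0.03801327 mm^2
Q = 0.03801327 * 24.8 = 0.942729 mm^3/s


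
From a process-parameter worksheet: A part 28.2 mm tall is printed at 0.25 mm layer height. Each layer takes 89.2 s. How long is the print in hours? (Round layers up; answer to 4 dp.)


Layers = ceil(28.2/0.25) = 113
t = 113 * 89.2 / 3600 = 2.7999 hrs


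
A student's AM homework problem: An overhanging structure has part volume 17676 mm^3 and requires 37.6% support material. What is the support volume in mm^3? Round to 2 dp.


V_support = 17676 * 0.376 = 6646.18 mm^3


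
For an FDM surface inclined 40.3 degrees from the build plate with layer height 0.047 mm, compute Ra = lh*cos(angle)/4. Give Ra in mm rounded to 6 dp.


Ra = 0.047 * cos(40.3) / 4 = 0.008961 mm


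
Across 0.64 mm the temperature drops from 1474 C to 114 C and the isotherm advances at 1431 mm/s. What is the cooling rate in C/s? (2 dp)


G = (1474-114)/0.64 = 2125.0 C/mm
CR = 2125.0 * 1431 = 3040875.0 C/s


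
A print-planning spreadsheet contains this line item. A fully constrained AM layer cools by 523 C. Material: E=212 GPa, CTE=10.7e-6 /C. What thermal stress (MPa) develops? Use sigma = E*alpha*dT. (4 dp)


sigma = 212*1000 * 10.7e-6 * 523 = 1186.3732 MPa


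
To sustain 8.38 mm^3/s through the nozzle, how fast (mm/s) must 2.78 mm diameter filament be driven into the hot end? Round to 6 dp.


A = pi*(2.78/2)^2 = 6.069871
v = 8.38 / 6.069871 = 1.380589 mm/s


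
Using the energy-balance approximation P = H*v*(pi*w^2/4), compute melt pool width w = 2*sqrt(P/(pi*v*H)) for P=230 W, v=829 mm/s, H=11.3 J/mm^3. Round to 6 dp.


w = 2*sqrt(230/(pi*829*11.3)) = 0.176808 mm


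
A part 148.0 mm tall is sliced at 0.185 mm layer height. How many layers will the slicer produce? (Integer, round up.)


Layers = ceil(148.0/0.185) = 800


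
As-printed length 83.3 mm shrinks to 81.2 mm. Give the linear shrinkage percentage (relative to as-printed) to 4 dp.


Shrinkage = ((83.3-81.2)/83.3)*100 = 2.521 %


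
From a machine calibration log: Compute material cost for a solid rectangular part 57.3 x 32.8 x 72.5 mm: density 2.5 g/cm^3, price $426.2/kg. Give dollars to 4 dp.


V = 57.3 * 32.8 * 72.5 = 136259.4 mm^3 = 136.2594 cm^3
Mass = 136.2594 * 2.5 / 1000 = 0.3406485 kg
Cost = 0.3406485 * 426.2 = 145.1844 $


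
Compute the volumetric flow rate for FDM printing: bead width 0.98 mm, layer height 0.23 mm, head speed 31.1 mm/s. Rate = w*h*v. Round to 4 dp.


Rate = 0.98 * 0.23 * 31.1 = 7.0099 mm^3/s


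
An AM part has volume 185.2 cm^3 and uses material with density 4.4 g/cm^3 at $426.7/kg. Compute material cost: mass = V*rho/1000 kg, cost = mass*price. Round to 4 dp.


Mass = 185.2*4.4/1000 = 0.81488 kg
Cost = 0.81488 * 426.7 = 347.7093 $


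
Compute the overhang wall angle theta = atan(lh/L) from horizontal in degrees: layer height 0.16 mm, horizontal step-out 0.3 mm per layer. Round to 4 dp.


angle = atan(0.16/0.3) = 28.0725 degrees


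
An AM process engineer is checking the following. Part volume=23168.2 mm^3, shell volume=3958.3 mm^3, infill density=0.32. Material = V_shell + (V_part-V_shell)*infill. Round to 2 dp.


V_infill = (23168.2 - 3958.3) * 0.32 = 6147.17
V_total = 3958.3 + 6147.17 = 10105.47 mm^3


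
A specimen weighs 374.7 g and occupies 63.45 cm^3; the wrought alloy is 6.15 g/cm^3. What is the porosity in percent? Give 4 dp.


rho_part = 374.7 / 63.45 = 5.90543735 g/cm^3
Porosity = (1 - 5.90543735/6.15)*100 = 3.9766 %


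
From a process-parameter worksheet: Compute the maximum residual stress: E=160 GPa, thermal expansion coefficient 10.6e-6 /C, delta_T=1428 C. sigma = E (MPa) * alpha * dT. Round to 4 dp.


sigma = 160*1000 * 10.6e-6 * 1428 = 2421.888 MPa


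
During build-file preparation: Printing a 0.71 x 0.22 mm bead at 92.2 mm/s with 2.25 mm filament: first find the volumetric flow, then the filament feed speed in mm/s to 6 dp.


Q = 0.71 * 0.22 * 92.2 = 14.40164 mm^3/s
A_fil = pi*(2.25/2)^2 = 3.9760782 mm^2
v_feed = 14.40164 / 3.9760782 = 3.622072 mm/s


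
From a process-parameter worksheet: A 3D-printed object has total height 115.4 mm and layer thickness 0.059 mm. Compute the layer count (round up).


Layers = ceil(115.4/0.059) = 1956


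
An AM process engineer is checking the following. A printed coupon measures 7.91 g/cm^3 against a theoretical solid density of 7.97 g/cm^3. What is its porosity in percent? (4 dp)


Porosity = (1-7.91/7.97)*100 = 0.7528 %


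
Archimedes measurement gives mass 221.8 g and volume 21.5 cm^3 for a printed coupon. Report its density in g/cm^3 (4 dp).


rho = 221.8 / 21.5 = 10.3163 g/cm^3


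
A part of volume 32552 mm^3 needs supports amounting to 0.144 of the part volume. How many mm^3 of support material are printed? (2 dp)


V_support = 32552 * 0.144 = 4687.49 mm^3


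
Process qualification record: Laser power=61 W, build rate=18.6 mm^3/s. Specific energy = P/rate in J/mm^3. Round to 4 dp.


SE = 61 / 18.6 = 3.2796 J/mm^3


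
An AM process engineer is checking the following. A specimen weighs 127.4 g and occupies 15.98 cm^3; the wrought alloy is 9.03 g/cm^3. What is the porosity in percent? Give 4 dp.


rho_part = 127.4 / 15.98 = 7.97246558 g/cm^3
Porosity = (1 - 7.97246558/9.03)*100 = 11.7113 %


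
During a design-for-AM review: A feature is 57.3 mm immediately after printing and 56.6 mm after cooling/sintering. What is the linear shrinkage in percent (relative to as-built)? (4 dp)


Shrinkage = ((57.3-56.6)/57.3)*100 = 1.2216 %


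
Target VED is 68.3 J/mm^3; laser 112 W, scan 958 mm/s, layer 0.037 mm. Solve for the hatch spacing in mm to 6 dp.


h = 112 / (68.3*958*0.037) = 0.046263 mm


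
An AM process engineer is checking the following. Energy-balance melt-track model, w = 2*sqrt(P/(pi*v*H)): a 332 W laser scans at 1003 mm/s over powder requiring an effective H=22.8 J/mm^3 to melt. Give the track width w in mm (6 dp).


w = 2*sqrt(332/(pi*1003*22.8)) = 0.135958 mm


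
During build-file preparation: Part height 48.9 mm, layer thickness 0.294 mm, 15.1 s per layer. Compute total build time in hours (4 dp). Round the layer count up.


Layers = ceil(48.9/0.294) = 167
t = 167 * 15.1 / 3600 = 0.7005 hrs


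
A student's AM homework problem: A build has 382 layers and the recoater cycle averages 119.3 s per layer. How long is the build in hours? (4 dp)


t = 382 * 119.3 / 3600 = 12.6591 hrs


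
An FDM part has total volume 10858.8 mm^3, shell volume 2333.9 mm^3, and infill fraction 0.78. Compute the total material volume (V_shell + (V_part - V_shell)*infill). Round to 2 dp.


V_infill = (10858.8 - 2333.9) * 0.78 = 6649.42
V_total = 2333.9 + 6649.42 = 8983.32 mm^3


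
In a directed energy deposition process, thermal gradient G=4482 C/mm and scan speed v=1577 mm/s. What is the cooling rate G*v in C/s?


CR = 4482 * 1577 = 7068114 C/s


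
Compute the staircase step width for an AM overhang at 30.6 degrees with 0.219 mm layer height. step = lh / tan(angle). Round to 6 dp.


step = 0.219 / tan(30.6) = 0.370309 mm


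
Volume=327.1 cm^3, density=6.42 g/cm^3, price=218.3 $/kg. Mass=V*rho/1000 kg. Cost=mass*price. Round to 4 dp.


Mass = 327.1*6.42/1000 = 2.099982 kg
Cost = 2.099982 * 218.3 = 458.4261 $
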